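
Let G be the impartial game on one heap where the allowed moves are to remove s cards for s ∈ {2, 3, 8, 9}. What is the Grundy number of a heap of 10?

2

Compute g(0), g(1), … for moves {2, 3, 8, 9}:
k:     0  1  2  3  4  5  6  7  8  9 10
g(k):  0  0  1  1  2  0  0  1  1  2  2
So g(10) = 2.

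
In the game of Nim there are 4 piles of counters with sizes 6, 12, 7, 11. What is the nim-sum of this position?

6

Compute the nim-sum pairwise:
6 ^ 12 = 10
10 ^ 7 = 13
13 ^ 11 = 6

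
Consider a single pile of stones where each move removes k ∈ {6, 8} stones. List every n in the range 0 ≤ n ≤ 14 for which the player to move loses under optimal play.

Compute g(0), g(1), … for moves {6, 8}:
k:     0  1  2  3  4  5  6  7  8  9 10 11 12 13 14
g(k):  0  0  0  0  0  0  1  1  1  1  1  1  2  2  0
The P-positions (g = 0) in 0..14 are 0, 1, 2, 3, 4, 5, 14.

0, 1, 2, 3, 4, 5, 14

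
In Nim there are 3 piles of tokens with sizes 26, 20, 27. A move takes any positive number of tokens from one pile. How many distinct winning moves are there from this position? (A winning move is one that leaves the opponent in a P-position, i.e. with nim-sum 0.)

3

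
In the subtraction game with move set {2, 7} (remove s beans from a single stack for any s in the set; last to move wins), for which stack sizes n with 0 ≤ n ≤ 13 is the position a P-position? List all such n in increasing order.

0, 1, 4, 5, 9, 10, 13

Compute g(0), g(1), … for moves {2, 7}:
k:     0  1  2  3  4  5  6  7  8  9 10 11 12 13
g(k):  0  0  1  1  0  0  1  1  2  0  0  1  1  0
The P-positions (g = 0) in 0..13 are 0, 1, 4, 5, 9, 10, 13.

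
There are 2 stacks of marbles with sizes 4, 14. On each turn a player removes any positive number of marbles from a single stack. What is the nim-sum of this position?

10

Nim-sum: 4 ⊕ 14 = 10.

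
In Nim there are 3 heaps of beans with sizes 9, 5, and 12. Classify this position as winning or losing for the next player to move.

Losing position

Compute the nim-sum pairwise:
9 ⊕ 5 = 12
12 ⊕ 12 = 0
The nim-sum is 0, so this is a P-position: the player to move is in a losing position under optimal play.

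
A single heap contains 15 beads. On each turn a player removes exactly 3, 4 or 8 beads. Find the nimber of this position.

Build the Grundy sequence with g(k) = mex{g(k−s) : s ∈ {3, 4, 8}, s ≤ k}:
k:     0  1  2  3  4  5  6  7  8  9 10 11 12 13 14 15
g(k):  0  0  0  1  1  1  2  0  2  3  1  3  0  0  0  1
So g(15) = 1.

1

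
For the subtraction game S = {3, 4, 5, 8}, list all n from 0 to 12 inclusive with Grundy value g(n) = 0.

0, 1, 2, 11, 12

Build the Grundy sequence with g(k) = mex{g(k−s) : s ∈ {3, 4, 5, 8}, s ≤ k}:
k:     0  1  2  3  4  5  6  7  8  9 10 11 12
g(k):  0  0  0  1  1  1  2  2  2  3  3  0  0
The P-positions (g = 0) in 0..12 are 0, 1, 2, 11, 12.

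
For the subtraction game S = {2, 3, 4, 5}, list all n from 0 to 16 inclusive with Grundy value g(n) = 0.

0, 1, 7, 8, 14, 15

Build the Grundy sequence with g(k) = mex{g(k−s) : s ∈ {2, 3, 4, 5}, s ≤ k}:
k:     0  1  2  3  4  5  6  7  8  9 10 11 12 13 14 15 16
g(k):  0  0  1  1  2  2  3  0  0  1  1  2  2  3  0  0  1
The P-positions (g = 0) in 0..16 are 0, 1, 7, 8, 14, 15.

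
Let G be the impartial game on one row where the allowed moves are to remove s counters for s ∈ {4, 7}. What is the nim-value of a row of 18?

Grundy values for subtraction set {4, 7}:
k:     0  1  2  3  4  5  6  7  8  9 10 11 12 13 14 15 16 17 18
g(k):  0  0  0  0  1  1  1  1  2  2  2  0  0  0  0  1  1  1  1
So g(18) = 1.

1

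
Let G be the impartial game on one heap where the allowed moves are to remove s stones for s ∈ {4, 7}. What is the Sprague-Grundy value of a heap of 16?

Build the Grundy sequence with g(k) = mex{g(k−s) : s ∈ {4, 7}, s ≤ k}:
k:     0  1  2  3  4  5  6  7  8  9 10 11 12 13 14 15 16
g(k):  0  0  0  0  1  1  1  1  2  2  2  0  0  0  0  1  1
So g(16) = 1.

1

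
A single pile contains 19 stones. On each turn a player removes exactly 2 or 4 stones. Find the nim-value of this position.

0

Build the Grundy sequence with g(k) = mex{g(k−s) : s ∈ {2, 4}, s ≤ k}:
k:     0  1  2  3  4  5  6  7  8  9 10 11 12 13 14 15 16 17 18 19
g(k):  0  0  1  1  2  2  0  0  1  1  2  2  0  0  1  1  2  2  0  0
So g(19) = 0.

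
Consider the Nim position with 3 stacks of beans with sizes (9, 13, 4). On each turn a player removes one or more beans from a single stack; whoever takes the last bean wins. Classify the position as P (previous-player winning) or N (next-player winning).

P-position

Compute the nim-sum pairwise:
9 ^ 13 = 4
4 ^ 4 = 0
The nim-sum is 0, so this is a P-position: the player to move is in a losing position under optimal play.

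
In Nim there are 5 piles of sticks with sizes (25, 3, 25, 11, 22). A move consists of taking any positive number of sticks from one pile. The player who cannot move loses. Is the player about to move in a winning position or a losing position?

In binary:
  11001  (25)
  00011  (3)
  11001  (25)
  01011  (11)
  10110  (22)
  -----
  11110  (30)
The nim-sum is 30 ≠ 0, so this is an N-position: the player to move can win.

Winning position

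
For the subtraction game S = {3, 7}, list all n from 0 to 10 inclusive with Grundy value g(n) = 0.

0, 1, 2, 6, 10

Grundy values for subtraction set {3, 7}:
g(0) = mex{} = 0
g(1) = mex{} = 0
g(2) = mex{} = 0
g(3) = mex{0} = 1
g(4) = mex{0} = 1
g(5) = mex{0} = 1
g(6) = mex{1} = 0
g(7) = mex{0,1} = 2
g(8) = mex{0,1} = 2
g(9) = mex{0} = 1
g(10) = mex{1,2} = 0
The P-positions (g = 0) in 0..10 are 0, 1, 2, 6, 10.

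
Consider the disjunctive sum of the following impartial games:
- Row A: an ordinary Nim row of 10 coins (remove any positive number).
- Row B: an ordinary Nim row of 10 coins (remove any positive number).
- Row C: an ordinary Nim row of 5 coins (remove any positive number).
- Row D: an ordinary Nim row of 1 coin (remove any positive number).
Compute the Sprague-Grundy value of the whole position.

Row A is a plain Nim row of size 10, so its Grundy value is 10.
Row B is a plain Nim row of size 10, so its Grundy value is 10.
Row C is a plain Nim row of size 5, so its Grundy value is 5.
Row D is a plain Nim row of size 1, so its Grundy value is 1.
By the Sprague-Grundy theorem, the Grundy value of a sum of independent games is the XOR of the component values.
Combined value = 10 XOR 10 XOR 5 XOR 1 = 4.

4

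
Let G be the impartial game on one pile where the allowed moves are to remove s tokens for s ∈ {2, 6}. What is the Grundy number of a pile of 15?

Compute g(0), g(1), … for moves {2, 6}:
k:     0  1  2  3  4  5  6  7  8  9 10 11 12 13 14 15
g(k):  0  0  1  1  0  0  1  1  0  0  1  1  0  0  1  1
So g(15) = 1.

1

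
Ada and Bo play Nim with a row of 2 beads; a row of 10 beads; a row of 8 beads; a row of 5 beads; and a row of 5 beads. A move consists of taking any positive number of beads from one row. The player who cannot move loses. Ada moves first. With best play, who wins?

Bo wins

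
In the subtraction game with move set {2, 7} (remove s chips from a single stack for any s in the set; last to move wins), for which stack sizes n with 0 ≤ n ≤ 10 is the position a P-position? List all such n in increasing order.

0, 1, 4, 5, 9, 10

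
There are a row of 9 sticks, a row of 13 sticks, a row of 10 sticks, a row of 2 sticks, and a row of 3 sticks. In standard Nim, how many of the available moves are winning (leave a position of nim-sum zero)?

3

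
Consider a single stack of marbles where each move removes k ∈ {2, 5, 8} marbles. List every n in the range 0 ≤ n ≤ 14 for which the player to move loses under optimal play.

0, 1, 4, 7, 10, 11, 14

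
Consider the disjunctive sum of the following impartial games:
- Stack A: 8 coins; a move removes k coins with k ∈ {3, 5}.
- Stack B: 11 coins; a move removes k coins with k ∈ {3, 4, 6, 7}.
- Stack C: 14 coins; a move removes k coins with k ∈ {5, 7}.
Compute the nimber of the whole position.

0

Build the Grundy sequence for stack A with g(k) = mex{g(k−s) : s ∈ {3, 5}, s ≤ k}:
g(0) = mex{} = 0
g(1) = mex{} = 0
g(2) = mex{} = 0
g(3) = mex{0} = 1
g(4) = mex{0} = 1
g(5) = mex{0} = 1
g(6) = mex{0,1} = 2
g(7) = mex{0,1} = 2
g(8) = mex{1} = 0
So g(8) = 0.
Build the Grundy sequence for stack B with g(k) = mex{g(k−s) : s ∈ {3, 4, 6, 7}, s ≤ k}:
g(0) = mex{} = 0
g(1) = mex{} = 0
g(2) = mex{} = 0
g(3) = mex{0} = 1
g(4) = mex{0} = 1
g(5) = mex{0} = 1
g(6) = mex{0,1} = 2
g(7) = mex{0,1} = 2
g(8) = mex{0,1} = 2
g(9) = mex{0,1,2} = 3
g(10) = mex{1,2} = 0
g(11) = mex{1,2} = 0
So g(11) = 0.
Grundy values for stack C (subtraction set {5, 7}):
g(0) = mex{} = 0
g(1) = mex{} = 0
g(2) = mex{} = 0
g(3) = mex{} = 0
g(4) = mex{} = 0
g(5) = mex{0} = 1
g(6) = mex{0} = 1
g(7) = mex{0} = 1
g(8) = mex{0} = 1
g(9) = mex{0} = 1
g(10) = mex{0,1} = 2
g(11) = mex{0,1} = 2
g(12) = mex{1} = 0
g(13) = mex{1} = 0
g(14) = mex{1} = 0
So g(14) = 0.
The value of a disjunctive sum is the nim-sum of the parts.
Combined value = 0 ⊕ 0 ⊕ 0 = 0.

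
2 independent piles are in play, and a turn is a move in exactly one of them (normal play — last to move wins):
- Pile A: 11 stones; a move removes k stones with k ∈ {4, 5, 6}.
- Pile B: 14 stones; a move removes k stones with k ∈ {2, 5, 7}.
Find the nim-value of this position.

Build the Grundy sequence for pile A with g(k) = mex{g(k−s) : s ∈ {4, 5, 6}, s ≤ k}:
g(0) = mex{} = 0
g(1) = mex{} = 0
g(2) = mex{} = 0
g(3) = mex{} = 0
g(4) = mex{0} = 1
g(5) = mex{0} = 1
g(6) = mex{0} = 1
g(7) = mex{0} = 1
g(8) = mex{0,1} = 2
g(9) = mex{0,1} = 2
g(10) = mex{1} = 0
g(11) = mex{1} = 0
So g(11) = 0.
Grundy values for pile B (subtraction set {2, 5, 7}):
k:     0  1  2  3  4  5  6  7  8  9 10 11 12 13 14
g(k):  0  0  1  1  0  2  1  3  2  2  0  3  1  0  0
So g(14) = 0.
By the Sprague-Grundy theorem, the Grundy value of a sum of independent games is the XOR of the component values.
Combined value = 0 ⊕ 0 = 0.

0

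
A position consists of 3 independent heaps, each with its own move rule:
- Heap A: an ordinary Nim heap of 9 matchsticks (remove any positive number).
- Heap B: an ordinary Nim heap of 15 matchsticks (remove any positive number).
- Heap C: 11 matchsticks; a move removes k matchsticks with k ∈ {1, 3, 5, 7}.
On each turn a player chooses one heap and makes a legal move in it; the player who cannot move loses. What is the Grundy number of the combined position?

7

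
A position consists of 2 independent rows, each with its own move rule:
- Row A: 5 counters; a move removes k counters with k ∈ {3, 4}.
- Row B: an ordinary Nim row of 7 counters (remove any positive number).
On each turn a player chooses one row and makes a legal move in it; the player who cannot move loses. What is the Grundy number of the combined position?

6

For row A, compute g(0), g(1), … with moves {3, 4}:
k:     0  1  2  3  4  5
g(k):  0  0  0  1  1  1
So g(5) = 1.
Row B is a plain Nim row of size 7, so its Grundy value is 7.
By the Sprague-Grundy theorem, the Grundy value of a sum of independent games is the XOR of the component values.
Combined value = 1 ⊕ 7 = 6.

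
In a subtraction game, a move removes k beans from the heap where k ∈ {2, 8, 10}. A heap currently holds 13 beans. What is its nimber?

2

Build the Grundy sequence with g(k) = mex{g(k−s) : s ∈ {2, 8, 10}, s ≤ k}:
g(0) = mex{} = 0
g(1) = mex{} = 0
g(2) = mex{0} = 1
g(3) = mex{0} = 1
g(4) = mex{1} = 0
g(5) = mex{1} = 0
g(6) = mex{0} = 1
g(7) = mex{0} = 1
g(8) = mex{0,1} = 2
g(9) = mex{0,1} = 2
g(10) = mex{0,1,2} = 3
g(11) = mex{0,1,2} = 3
g(12) = mex{0,1,3} = 2
g(13) = mex{0,1,3} = 2
So g(13) = 2.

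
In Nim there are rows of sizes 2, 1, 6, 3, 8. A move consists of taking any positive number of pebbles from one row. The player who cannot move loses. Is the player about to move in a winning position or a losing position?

Winning position

Nim-sum: 2 ^ 1 ^ 6 ^ 3 ^ 8 = 14.
The nim-sum is 14 ≠ 0, so this is an N-position: the player to move can win.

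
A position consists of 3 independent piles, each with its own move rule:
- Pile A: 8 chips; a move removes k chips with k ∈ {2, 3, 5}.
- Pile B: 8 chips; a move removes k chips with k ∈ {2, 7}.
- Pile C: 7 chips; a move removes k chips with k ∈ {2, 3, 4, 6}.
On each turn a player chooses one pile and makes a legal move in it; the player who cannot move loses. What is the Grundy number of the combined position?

Build the Grundy sequence for pile A with g(k) = mex{g(k−s) : s ∈ {2, 3, 5}, s ≤ k}:
k:     0  1  2  3  4  5  6  7  8
g(k):  0  0  1  1  2  2  3  0  0
So g(8) = 0.
For pile B, compute g(0), g(1), … with moves {2, 7}:
g(0) = mex{} = 0
g(1) = mex{} = 0
g(2) = mex{0} = 1
g(3) = mex{0} = 1
g(4) = mex{1} = 0
g(5) = mex{1} = 0
g(6) = mex{0} = 1
g(7) = mex{0} = 1
g(8) = mex{0,1} = 2
So g(8) = 2.
For pile C, compute g(0), g(1), … with moves {2, 3, 4, 6}:
g(0) = mex{} = 0
g(1) = mex{} = 0
g(2) = mex{0} = 1
g(3) = mex{0} = 1
g(4) = mex{0,1} = 2
g(5) = mex{0,1} = 2
g(6) = mex{0,1,2} = 3
g(7) = mex{0,1,2} = 3
So g(7) = 3.
By the Sprague-Grundy theorem, the Grundy value of a sum of independent games is the XOR of the component values.
Combined value = 0 XOR 2 XOR 3 = 1.

1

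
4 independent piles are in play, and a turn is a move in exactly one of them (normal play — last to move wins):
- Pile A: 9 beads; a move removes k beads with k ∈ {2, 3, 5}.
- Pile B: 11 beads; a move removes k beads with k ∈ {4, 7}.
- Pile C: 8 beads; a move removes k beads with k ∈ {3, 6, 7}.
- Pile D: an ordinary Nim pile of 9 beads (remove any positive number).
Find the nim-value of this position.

10

For pile A, compute g(0), g(1), … with moves {2, 3, 5}:
k:     0  1  2  3  4  5  6  7  8  9
g(k):  0  0  1  1  2  2  3  0  0  1
So g(9) = 1.
Grundy values for pile B (subtraction set {4, 7}):
k:     0  1  2  3  4  5  6  7  8  9 10 11
g(k):  0  0  0  0  1  1  1  1  2  2  2  0
So g(11) = 0.
For pile C, compute g(0), g(1), … with moves {3, 6, 7}:
k:     0  1  2  3  4  5  6  7  8
g(k):  0  0  0  1  1  1  2  2  2
So g(8) = 2.
Pile D is a plain Nim pile of size 9, so its Grundy value is 9.
The value of a disjunctive sum is the nim-sum of the parts.
Combined value = 1 ⊕ 0 ⊕ 2 ⊕ 9 = 10.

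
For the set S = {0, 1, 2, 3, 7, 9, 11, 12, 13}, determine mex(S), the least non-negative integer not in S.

The values 0, 1, 2, 3 are all present; 4 is the first non-negative integer missing from the set.

4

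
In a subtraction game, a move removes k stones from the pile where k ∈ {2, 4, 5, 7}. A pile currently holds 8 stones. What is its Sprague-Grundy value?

4

Grundy values for subtraction set {2, 4, 5, 7}:
g(0) = mex{} = 0
g(1) = mex{} = 0
g(2) = mex{0} = 1
g(3) = mex{0} = 1
g(4) = mex{0,1} = 2
g(5) = mex{0,1} = 2
g(6) = mex{0,1,2} = 3
g(7) = mex{0,1,2} = 3
g(8) = mex{0,1,2,3} = 4
So g(8) = 4.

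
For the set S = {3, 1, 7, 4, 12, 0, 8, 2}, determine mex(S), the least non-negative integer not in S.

5

The values 0, 1, 2, 3, 4 are all present; 5 is the first non-negative integer missing from the set.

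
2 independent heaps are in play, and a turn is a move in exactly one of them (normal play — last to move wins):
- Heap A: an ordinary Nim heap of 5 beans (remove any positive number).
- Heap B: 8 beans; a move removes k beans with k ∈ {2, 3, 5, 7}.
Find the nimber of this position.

1

Heap A is a plain Nim heap of size 5, so its Grundy value is 5.
For heap B, compute g(0), g(1), … with moves {2, 3, 5, 7}:
k:     0  1  2  3  4  5  6  7  8
g(k):  0  0  1  1  2  2  3  3  4
So g(8) = 4.
By the Sprague-Grundy theorem, the Grundy value of a sum of independent games is the XOR of the component values.
Combined value = 5 XOR 4 = 1.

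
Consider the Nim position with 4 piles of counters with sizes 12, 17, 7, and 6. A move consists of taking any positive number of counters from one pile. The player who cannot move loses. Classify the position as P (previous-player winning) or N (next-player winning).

N-position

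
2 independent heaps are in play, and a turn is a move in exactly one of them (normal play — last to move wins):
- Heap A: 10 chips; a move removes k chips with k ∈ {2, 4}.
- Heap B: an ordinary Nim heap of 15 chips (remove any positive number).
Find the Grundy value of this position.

13

Grundy values for heap A (subtraction set {2, 4}):
k:     0  1  2  3  4  5  6  7  8  9 10
g(k):  0  0  1  1  2  2  0  0  1  1  2
So g(10) = 2.
Heap B is a plain Nim heap of size 15, so its Grundy value is 15.
The value of a disjunctive sum is the nim-sum of the parts.
Combined value = 2 XOR 15 = 13.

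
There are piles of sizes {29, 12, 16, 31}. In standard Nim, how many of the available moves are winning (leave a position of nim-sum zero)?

Nim-sum: 29 ⊕ 12 ⊕ 16 ⊕ 31 = 30.
The overall nim-sum is X = 30. A pile of size p has a winning move iff p XOR X < p (reduce it to p XOR X).
  29: 29 XOR 30 = 3 < 29 — winning move (to 3).
  12: 12 XOR 30 = 18 ≥ 12 — no move.
  16: 16 XOR 30 = 14 < 16 — winning move (to 14).
  31: 31 XOR 30 = 1 < 31 — winning move (to 1).
That gives 3 winning moves.

3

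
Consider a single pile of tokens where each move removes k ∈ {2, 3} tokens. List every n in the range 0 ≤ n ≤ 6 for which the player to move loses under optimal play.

Compute g(0), g(1), … for moves {2, 3}:
k:     0  1  2  3  4  5  6
g(k):  0  0  1  1  2  0  0
The P-positions (g = 0) in 0..6 are 0, 1, 5, 6.

0, 1, 5, 6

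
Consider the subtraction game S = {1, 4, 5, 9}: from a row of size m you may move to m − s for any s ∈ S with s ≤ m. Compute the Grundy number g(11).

1

Build the Grundy sequence with g(k) = mex{g(k−s) : s ∈ {1, 4, 5, 9}, s ≤ k}:
g(0) = mex{} = 0
g(1) = mex{0} = 1
g(2) = mex{1} = 0
g(3) = mex{0} = 1
g(4) = mex{0,1} = 2
g(5) = mex{0,1,2} = 3
g(6) = mex{0,1,3} = 2
g(7) = mex{0,1,2} = 3
g(8) = mex{1,2,3} = 0
g(9) = mex{0,2,3} = 1
g(10) = mex{1,2,3} = 0
g(11) = mex{0,2,3} = 1
So g(11) = 1.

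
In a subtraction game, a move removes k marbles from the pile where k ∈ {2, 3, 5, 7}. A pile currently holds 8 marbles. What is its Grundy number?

4

Grundy values for subtraction set {2, 3, 5, 7}:
k:     0  1  2  3  4  5  6  7  8
g(k):  0  0  1  1  2  2  3  3  4
So g(8) = 4.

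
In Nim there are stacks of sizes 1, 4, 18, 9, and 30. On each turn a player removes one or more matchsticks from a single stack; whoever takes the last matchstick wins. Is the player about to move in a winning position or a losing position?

Compute the nim-sum pairwise:
1 XOR 4 = 5
5 XOR 18 = 23
23 XOR 9 = 30
30 XOR 30 = 0
The nim-sum is 0, so this is a P-position: the player to move is in a losing position under optimal play.

Losing position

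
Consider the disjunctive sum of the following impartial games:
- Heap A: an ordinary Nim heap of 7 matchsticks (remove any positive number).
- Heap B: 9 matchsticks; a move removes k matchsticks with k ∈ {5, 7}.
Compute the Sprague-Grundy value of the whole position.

Heap A is a plain Nim heap of size 7, so its Grundy value is 7.
Build the Grundy sequence for heap B with g(k) = mex{g(k−s) : s ∈ {5, 7}, s ≤ k}:
k:     0  1  2  3  4  5  6  7  8  9
g(k):  0  0  0  0  0  1  1  1  1  1
So g(9) = 1.
By the Sprague-Grundy theorem, the Grundy value of a sum of independent games is the XOR of the component values.
Combined value = 7 ⊕ 1 = 6.

6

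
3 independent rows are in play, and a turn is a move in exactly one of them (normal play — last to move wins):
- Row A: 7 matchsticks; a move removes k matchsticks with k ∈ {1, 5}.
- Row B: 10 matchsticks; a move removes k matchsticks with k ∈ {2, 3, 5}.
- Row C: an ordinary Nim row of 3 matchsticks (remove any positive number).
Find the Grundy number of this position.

3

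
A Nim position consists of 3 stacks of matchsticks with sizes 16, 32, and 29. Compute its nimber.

45

Nim-sum: 16 ⊕ 32 ⊕ 29 = 45.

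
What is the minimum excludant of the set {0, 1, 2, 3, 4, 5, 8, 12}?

The values 0, 1, 2, 3, 4, 5 are all present; 6 is the first non-negative integer missing from the set.

6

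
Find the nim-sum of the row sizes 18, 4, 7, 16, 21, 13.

25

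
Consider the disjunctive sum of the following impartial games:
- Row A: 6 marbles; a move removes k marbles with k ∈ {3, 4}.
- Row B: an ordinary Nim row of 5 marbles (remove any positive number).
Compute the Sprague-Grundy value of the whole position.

7

For row A, compute g(0), g(1), … with moves {3, 4}:
g(0) = mex{} = 0
g(1) = mex{} = 0
g(2) = mex{} = 0
g(3) = mex{0} = 1
g(4) = mex{0} = 1
g(5) = mex{0} = 1
g(6) = mex{0,1} = 2
So g(6) = 2.
Row B is a plain Nim row of size 5, so its Grundy value is 5.
The value of a disjunctive sum is the nim-sum of the parts.
Combined value = 2 ⊕ 5 = 7.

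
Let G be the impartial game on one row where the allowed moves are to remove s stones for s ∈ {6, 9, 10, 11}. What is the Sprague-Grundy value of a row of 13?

2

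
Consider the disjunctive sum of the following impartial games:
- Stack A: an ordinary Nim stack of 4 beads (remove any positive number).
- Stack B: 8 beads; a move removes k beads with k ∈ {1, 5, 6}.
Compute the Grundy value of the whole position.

6

Stack A is a plain Nim stack of size 4, so its Grundy value is 4.
For stack B, compute g(0), g(1), … with moves {1, 5, 6}:
k:     0  1  2  3  4  5  6  7  8
g(k):  0  1  0  1  0  1  2  3  2
So g(8) = 2.
By the Sprague-Grundy theorem, the Grundy value of a sum of independent games is the XOR of the component values.
Combined value = 4 ⊕ 2 = 6.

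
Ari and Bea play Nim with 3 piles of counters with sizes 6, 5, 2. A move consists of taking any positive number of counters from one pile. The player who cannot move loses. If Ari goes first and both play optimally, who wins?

In binary:
  110  (6)
  101  (5)
  010  (2)
  ---
  001  (1)
The nim-sum is 1 ≠ 0, so this is an N-position: the player to move can win; Ari has a winning move.

Ari wins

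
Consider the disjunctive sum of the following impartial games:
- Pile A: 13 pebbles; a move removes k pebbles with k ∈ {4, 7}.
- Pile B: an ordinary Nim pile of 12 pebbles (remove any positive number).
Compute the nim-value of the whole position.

12

For pile A, compute g(0), g(1), … with moves {4, 7}:
g(0) = mex{} = 0
g(1) = mex{} = 0
g(2) = mex{} = 0
g(3) = mex{} = 0
g(4) = mex{0} = 1
g(5) = mex{0} = 1
g(6) = mex{0} = 1
g(7) = mex{0} = 1
g(8) = mex{0,1} = 2
g(9) = mex{0,1} = 2
g(10) = mex{0,1} = 2
g(11) = mex{1} = 0
g(12) = mex{1,2} = 0
g(13) = mex{1,2} = 0
So g(13) = 0.
Pile B is a plain Nim pile of size 12, so its Grundy value is 12.
The value of a disjunctive sum is the nim-sum of the parts.
Combined value = 0 ⊕ 12 = 12.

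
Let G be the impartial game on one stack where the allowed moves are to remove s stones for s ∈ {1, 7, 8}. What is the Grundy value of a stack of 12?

Compute g(0), g(1), … for moves {1, 7, 8}:
g(0) = mex{} = 0
g(1) = mex{0} = 1
g(2) = mex{1} = 0
g(3) = mex{0} = 1
g(4) = mex{1} = 0
g(5) = mex{0} = 1
g(6) = mex{1} = 0
g(7) = mex{0} = 1
g(8) = mex{0,1} = 2
g(9) = mex{0,1,2} = 3
g(10) = mex{0,1,3} = 2
g(11) = mex{0,1,2} = 3
g(12) = mex{0,1,3} = 2
So g(12) = 2.

2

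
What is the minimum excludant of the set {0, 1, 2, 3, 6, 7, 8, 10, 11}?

4

The values 0, 1, 2, 3 are all present; 4 is the first non-negative integer missing from the set.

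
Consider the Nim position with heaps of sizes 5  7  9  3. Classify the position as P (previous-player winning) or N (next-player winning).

N-position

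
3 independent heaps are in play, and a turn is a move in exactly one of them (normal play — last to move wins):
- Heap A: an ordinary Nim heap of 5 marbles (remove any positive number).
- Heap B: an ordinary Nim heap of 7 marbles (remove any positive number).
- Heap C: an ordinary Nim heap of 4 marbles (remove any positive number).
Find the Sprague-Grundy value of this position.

6

Heap A is a plain Nim heap of size 5, so its Grundy value is 5.
Heap B is a plain Nim heap of size 7, so its Grundy value is 7.
Heap C is a plain Nim heap of size 4, so its Grundy value is 4.
By the Sprague-Grundy theorem, the Grundy value of a sum of independent games is the XOR of the component values.
Combined value = 5 ⊕ 7 ⊕ 4 = 6.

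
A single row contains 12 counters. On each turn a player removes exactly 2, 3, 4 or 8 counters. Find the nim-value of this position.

0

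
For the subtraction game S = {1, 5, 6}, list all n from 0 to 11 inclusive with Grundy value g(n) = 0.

0, 2, 4, 11

Build the Grundy sequence with g(k) = mex{g(k−s) : s ∈ {1, 5, 6}, s ≤ k}:
k:     0  1  2  3  4  5  6  7  8  9 10 11
g(k):  0  1  0  1  0  1  2  3  2  3  2  0
The P-positions (g = 0) in 0..11 are 0, 2, 4, 11.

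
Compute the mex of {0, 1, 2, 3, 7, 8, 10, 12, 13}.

4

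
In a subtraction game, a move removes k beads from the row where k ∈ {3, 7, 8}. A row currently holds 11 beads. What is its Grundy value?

0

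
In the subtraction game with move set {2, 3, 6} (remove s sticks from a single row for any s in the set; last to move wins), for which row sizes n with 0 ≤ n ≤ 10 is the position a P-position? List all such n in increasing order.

Build the Grundy sequence with g(k) = mex{g(k−s) : s ∈ {2, 3, 6}, s ≤ k}:
k:     0  1  2  3  4  5  6  7  8  9 10
g(k):  0  0  1  1  2  0  3  1  2  0  0
The P-positions (g = 0) in 0..10 are 0, 1, 5, 9, 10.

0, 1, 5, 9, 10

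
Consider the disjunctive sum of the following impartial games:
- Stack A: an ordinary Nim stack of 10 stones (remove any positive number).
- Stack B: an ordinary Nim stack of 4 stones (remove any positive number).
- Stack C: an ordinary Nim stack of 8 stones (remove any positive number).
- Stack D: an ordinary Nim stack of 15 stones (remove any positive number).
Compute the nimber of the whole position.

9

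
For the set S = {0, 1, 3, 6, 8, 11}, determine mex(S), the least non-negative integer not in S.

2

The values 0, 1 are all present; 2 is the first non-negative integer missing from the set.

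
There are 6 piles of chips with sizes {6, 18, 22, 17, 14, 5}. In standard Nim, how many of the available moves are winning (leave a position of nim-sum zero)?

Compute the nim-sum pairwise:
6 ⊕ 18 = 20
20 ⊕ 22 = 2
2 ⊕ 17 = 19
19 ⊕ 14 = 29
29 ⊕ 5 = 24
The overall nim-sum is X = 24. A pile of size p has a winning move iff p XOR X < p (reduce it to p XOR X).
  6: 6 XOR 24 = 30 ≥ 6 — no move.
  18: 18 XOR 24 = 10 < 18 — winning move (to 10).
  22: 22 XOR 24 = 14 < 22 — winning move (to 14).
  17: 17 XOR 24 = 9 < 17 — winning move (to 9).
  14: 14 XOR 24 = 22 ≥ 14 — no move.
  5: 5 XOR 24 = 29 ≥ 5 — no move.
That gives 3 winning moves.

3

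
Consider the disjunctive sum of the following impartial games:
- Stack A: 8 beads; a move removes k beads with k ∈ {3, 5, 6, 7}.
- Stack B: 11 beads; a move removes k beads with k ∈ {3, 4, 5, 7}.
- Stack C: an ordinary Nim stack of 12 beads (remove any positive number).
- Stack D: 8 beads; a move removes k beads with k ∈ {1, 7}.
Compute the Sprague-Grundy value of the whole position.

14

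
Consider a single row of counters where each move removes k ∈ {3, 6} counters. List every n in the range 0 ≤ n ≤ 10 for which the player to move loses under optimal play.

0, 1, 2, 9, 10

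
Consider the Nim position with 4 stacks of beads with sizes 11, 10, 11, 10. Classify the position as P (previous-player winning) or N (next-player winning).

P-position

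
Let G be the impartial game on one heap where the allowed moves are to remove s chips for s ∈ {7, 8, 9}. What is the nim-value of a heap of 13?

1

Grundy values for subtraction set {7, 8, 9}:
k:     0  1  2  3  4  5  6  7  8  9 10 11 12 13
g(k):  0  0  0  0  0  0  0  1  1  1  1  1  1  1
So g(13) = 1.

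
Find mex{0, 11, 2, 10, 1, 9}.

The values 0, 1, 2 are all present; 3 is the first non-negative integer missing from the set.

3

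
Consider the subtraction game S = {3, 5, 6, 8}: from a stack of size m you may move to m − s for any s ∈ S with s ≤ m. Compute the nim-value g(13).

0

Grundy values for subtraction set {3, 5, 6, 8}:
g(0) = mex{} = 0
g(1) = mex{} = 0
g(2) = mex{} = 0
g(3) = mex{0} = 1
g(4) = mex{0} = 1
g(5) = mex{0} = 1
g(6) = mex{0,1} = 2
g(7) = mex{0,1} = 2
g(8) = mex{0,1} = 2
g(9) = mex{0,1,2} = 3
g(10) = mex{0,1,2} = 3
g(11) = mex{1,2} = 0
g(12) = mex{1,2,3} = 0
g(13) = mex{1,2,3} = 0
So g(13) = 0.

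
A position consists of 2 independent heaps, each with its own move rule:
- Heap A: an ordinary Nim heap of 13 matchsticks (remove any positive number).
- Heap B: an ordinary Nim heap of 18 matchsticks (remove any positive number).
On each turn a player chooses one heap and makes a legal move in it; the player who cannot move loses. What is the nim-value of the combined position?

31

Heap A is a plain Nim heap of size 13, so its Grundy value is 13.
Heap B is a plain Nim heap of size 18, so its Grundy value is 18.
The value of a disjunctive sum is the nim-sum of the parts.
Combined value = 13 ⊕ 18 = 31.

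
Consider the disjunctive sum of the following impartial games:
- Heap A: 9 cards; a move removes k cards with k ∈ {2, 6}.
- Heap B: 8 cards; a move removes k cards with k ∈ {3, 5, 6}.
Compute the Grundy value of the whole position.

2

Grundy values for heap A (subtraction set {2, 6}):
k:     0  1  2  3  4  5  6  7  8  9
g(k):  0  0  1  1  0  0  1  1  0  0
So g(9) = 0.
Build the Grundy sequence for heap B with g(k) = mex{g(k−s) : s ∈ {3, 5, 6}, s ≤ k}:
k:     0  1  2  3  4  5  6  7  8
g(k):  0  0  0  1  1  1  2  2  2
So g(8) = 2.
The value of a disjunctive sum is the nim-sum of the parts.
Combined value = 0 XOR 2 = 2.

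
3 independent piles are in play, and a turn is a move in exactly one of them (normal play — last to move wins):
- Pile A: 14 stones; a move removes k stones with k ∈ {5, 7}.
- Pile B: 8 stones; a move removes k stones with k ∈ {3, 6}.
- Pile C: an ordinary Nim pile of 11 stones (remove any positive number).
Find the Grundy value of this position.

9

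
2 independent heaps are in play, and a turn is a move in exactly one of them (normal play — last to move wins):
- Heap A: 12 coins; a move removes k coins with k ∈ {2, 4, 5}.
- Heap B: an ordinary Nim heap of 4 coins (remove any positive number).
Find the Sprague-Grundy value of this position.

Grundy values for heap A (subtraction set {2, 4, 5}):
k:     0  1  2  3  4  5  6  7  8  9 10 11 12
g(k):  0  0  1  1  2  2  3  0  0  1  1  2  2
So g(12) = 2.
Heap B is a plain Nim heap of size 4, so its Grundy value is 4.
The value of a disjunctive sum is the nim-sum of the parts.
Combined value = 2 XOR 4 = 6.

6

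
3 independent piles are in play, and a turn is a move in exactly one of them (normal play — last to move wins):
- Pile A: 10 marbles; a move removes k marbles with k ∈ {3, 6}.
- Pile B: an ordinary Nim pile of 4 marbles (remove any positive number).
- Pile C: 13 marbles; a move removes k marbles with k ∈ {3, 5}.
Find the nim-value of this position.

5

Grundy values for pile A (subtraction set {3, 6}):
g(0) = mex{} = 0
g(1) = mex{} = 0
g(2) = mex{} = 0
g(3) = mex{0} = 1
g(4) = mex{0} = 1
g(5) = mex{0} = 1
g(6) = mex{0,1} = 2
g(7) = mex{0,1} = 2
g(8) = mex{0,1} = 2
g(9) = mex{1,2} = 0
g(10) = mex{1,2} = 0
So g(10) = 0.
Pile B is a plain Nim pile of size 4, so its Grundy value is 4.
For pile C, compute g(0), g(1), … with moves {3, 5}:
g(0) = mex{} = 0
g(1) = mex{} = 0
g(2) = mex{} = 0
g(3) = mex{0} = 1
g(4) = mex{0} = 1
g(5) = mex{0} = 1
g(6) = mex{0,1} = 2
g(7) = mex{0,1} = 2
g(8) = mex{1} = 0
g(9) = mex{1,2} = 0
g(10) = mex{1,2} = 0
g(11) = mex{0,2} = 1
g(12) = mex{0,2} = 1
g(13) = mex{0} = 1
So g(13) = 1.
By the Sprague-Grundy theorem, the Grundy value of a sum of independent games is the XOR of the component values.
Combined value = 0 ⊕ 4 ⊕ 1 = 5.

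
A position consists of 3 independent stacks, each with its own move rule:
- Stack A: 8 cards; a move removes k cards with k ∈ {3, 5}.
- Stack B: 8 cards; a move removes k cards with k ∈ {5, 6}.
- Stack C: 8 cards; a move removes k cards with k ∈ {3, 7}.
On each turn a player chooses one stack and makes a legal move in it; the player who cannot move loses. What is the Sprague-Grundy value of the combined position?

3

Build the Grundy sequence for stack A with g(k) = mex{g(k−s) : s ∈ {3, 5}, s ≤ k}:
k:     0  1  2  3  4  5  6  7  8
g(k):  0  0  0  1  1  1  2  2  0
So g(8) = 0.
Grundy values for stack B (subtraction set {5, 6}):
g(0) = mex{} = 0
g(1) = mex{} = 0
g(2) = mex{} = 0
g(3) = mex{} = 0
g(4) = mex{} = 0
g(5) = mex{0} = 1
g(6) = mex{0} = 1
g(7) = mex{0} = 1
g(8) = mex{0} = 1
So g(8) = 1.
For stack C, compute g(0), g(1), … with moves {3, 7}:
g(0) = mex{} = 0
g(1) = mex{} = 0
g(2) = mex{} = 0
g(3) = mex{0} = 1
g(4) = mex{0} = 1
g(5) = mex{0} = 1
g(6) = mex{1} = 0
g(7) = mex{0,1} = 2
g(8) = mex{0,1} = 2
So g(8) = 2.
The value of a disjunctive sum is the nim-sum of the parts.
Combined value = 0 XOR 1 XOR 2 = 3.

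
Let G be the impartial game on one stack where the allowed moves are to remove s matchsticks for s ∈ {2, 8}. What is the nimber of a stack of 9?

Compute g(0), g(1), … for moves {2, 8}:
g(0) = mex{} = 0
g(1) = mex{} = 0
g(2) = mex{0} = 1
g(3) = mex{0} = 1
g(4) = mex{1} = 0
g(5) = mex{1} = 0
g(6) = mex{0} = 1
g(7) = mex{0} = 1
g(8) = mex{0,1} = 2
g(9) = mex{0,1} = 2
So g(9) = 2.

2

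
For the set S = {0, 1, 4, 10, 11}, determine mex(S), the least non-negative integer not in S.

2

The values 0, 1 are all present; 2 is the first non-negative integer missing from the set.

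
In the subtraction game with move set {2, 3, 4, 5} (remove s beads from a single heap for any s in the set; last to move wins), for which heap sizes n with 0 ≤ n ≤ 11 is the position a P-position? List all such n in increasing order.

0, 1, 7, 8

Compute g(0), g(1), … for moves {2, 3, 4, 5}:
g(0) = mex{} = 0
g(1) = mex{} = 0
g(2) = mex{0} = 1
g(3) = mex{0} = 1
g(4) = mex{0,1} = 2
g(5) = mex{0,1} = 2
g(6) = mex{0,1,2} = 3
g(7) = mex{1,2} = 0
g(8) = mex{1,2,3} = 0
g(9) = mex{0,2,3} = 1
g(10) = mex{0,2,3} = 1
g(11) = mex{0,1,3} = 2
The P-positions (g = 0) in 0..11 are 0, 1, 7, 8.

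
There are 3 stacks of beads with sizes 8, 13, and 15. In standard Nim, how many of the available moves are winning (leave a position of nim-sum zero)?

3

Nim-sum: 8 XOR 13 XOR 15 = 10.
The overall nim-sum is X = 10. A stack of size p has a winning move iff p XOR X < p (reduce it to p XOR X).
  8: 8 XOR 10 = 2 < 8 — winning move (to 2).
  13: 13 XOR 10 = 7 < 13 — winning move (to 7).
  15: 15 XOR 10 = 5 < 15 — winning move (to 5).
That gives 3 winning moves.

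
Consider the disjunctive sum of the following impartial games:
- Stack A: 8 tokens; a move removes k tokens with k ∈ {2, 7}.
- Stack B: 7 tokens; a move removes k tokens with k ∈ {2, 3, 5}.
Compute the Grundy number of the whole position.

Grundy values for stack A (subtraction set {2, 7}):
k:     0  1  2  3  4  5  6  7  8
g(k):  0  0  1  1  0  0  1  1  2
So g(8) = 2.
For stack B, compute g(0), g(1), … with moves {2, 3, 5}:
k:     0  1  2  3  4  5  6  7
g(k):  0  0  1  1  2  2  3  0
So g(7) = 0.
By the Sprague-Grundy theorem, the Grundy value of a sum of independent games is the XOR of the component values.
Combined value = 2 XOR 0 = 2.

2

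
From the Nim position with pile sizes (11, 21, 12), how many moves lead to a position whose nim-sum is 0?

Compute the nim-sum pairwise:
11 XOR 21 = 30
30 XOR 12 = 18
The overall nim-sum is X = 18. A pile of size p has a winning move iff p XOR X < p (reduce it to p XOR X).
  11: 11 XOR 18 = 25 ≥ 11 — no move.
  21: 21 XOR 18 = 7 < 21 — winning move (to 7).
  12: 12 XOR 18 = 30 ≥ 12 — no move.
That gives 1 winning move.

1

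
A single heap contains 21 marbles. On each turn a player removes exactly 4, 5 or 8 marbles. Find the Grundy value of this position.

2

Grundy values for subtraction set {4, 5, 8}:
k:     0  1  2  3  4  5  6  7  8  9 10 11 12 13 14 15 16 17 18 19 20 21
g(k):  0  0  0  0  1  1  1  1  2  2  2  2  0  0  0  0  1  1  1  1  2  2
So g(21) = 2.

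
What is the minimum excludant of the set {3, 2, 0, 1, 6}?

The values 0, 1, 2, 3 are all present; 4 is the first non-negative integer missing from the set.

4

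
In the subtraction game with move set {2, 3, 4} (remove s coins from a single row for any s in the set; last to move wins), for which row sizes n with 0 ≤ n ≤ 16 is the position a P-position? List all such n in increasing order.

0, 1, 6, 7, 12, 13

Compute g(0), g(1), … for moves {2, 3, 4}:
k:     0  1  2  3  4  5  6  7  8  9 10 11 12 13 14 15 16
g(k):  0  0  1  1  2  2  0  0  1  1  2  2  0  0  1  1  2
The P-positions (g = 0) in 0..16 are 0, 1, 6, 7, 12, 13.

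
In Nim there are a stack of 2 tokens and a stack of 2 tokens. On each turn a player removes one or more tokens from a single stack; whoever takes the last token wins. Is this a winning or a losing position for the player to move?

Losing position

Nim-sum: 2 XOR 2 = 0.
The nim-sum is 0, so this is a P-position: the player to move is in a losing position under optimal play.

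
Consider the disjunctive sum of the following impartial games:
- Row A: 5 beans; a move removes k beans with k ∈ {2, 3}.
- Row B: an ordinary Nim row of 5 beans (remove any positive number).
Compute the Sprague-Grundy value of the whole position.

Build the Grundy sequence for row A with g(k) = mex{g(k−s) : s ∈ {2, 3}, s ≤ k}:
g(0) = mex{} = 0
g(1) = mex{} = 0
g(2) = mex{0} = 1
g(3) = mex{0} = 1
g(4) = mex{0,1} = 2
g(5) = mex{1} = 0
So g(5) = 0.
Row B is a plain Nim row of size 5, so its Grundy value is 5.
The value of a disjunctive sum is the nim-sum of the parts.
Combined value = 0 ⊕ 5 = 5.

5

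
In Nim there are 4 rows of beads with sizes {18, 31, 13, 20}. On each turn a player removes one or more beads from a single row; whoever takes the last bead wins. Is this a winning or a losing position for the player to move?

Winning position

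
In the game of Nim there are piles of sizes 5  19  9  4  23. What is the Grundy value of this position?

Write each in binary and XOR column by column:
  00101  (5)
  10011  (19)
  01001  (9)
  00100  (4)
  10111  (23)
  -----
  01100  (12)

12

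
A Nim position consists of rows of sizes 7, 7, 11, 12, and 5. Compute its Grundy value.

Nim-sum: 7 ^ 7 ^ 11 ^ 12 ^ 5 = 2.

2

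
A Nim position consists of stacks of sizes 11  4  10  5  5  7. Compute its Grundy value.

2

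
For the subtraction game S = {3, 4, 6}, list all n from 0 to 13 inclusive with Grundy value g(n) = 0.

0, 1, 2, 9, 10, 11

Grundy values for subtraction set {3, 4, 6}:
g(0) = mex{} = 0
g(1) = mex{} = 0
g(2) = mex{} = 0
g(3) = mex{0} = 1
g(4) = mex{0} = 1
g(5) = mex{0} = 1
g(6) = mex{0,1} = 2
g(7) = mex{0,1} = 2
g(8) = mex{0,1} = 2
g(9) = mex{1,2} = 0
g(10) = mex{1,2} = 0
g(11) = mex{1,2} = 0
g(12) = mex{0,2} = 1
g(13) = mex{0,2} = 1
The P-positions (g = 0) in 0..13 are 0, 1, 2, 9, 10, 11.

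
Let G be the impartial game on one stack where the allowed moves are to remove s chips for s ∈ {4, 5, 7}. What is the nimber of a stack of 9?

2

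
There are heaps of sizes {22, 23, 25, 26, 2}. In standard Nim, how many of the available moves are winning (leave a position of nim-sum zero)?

0

Nim-sum: 22 ^ 23 ^ 25 ^ 26 ^ 2 = 0.
The nim-sum is already 0, so every move leaves a nonzero nim-sum — there are no winning moves.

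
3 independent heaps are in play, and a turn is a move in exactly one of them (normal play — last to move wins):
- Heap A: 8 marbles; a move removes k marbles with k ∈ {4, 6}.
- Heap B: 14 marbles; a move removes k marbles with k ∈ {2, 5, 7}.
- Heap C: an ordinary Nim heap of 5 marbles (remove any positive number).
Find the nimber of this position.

Build the Grundy sequence for heap A with g(k) = mex{g(k−s) : s ∈ {4, 6}, s ≤ k}:
g(0) = mex{} = 0
g(1) = mex{} = 0
g(2) = mex{} = 0
g(3) = mex{} = 0
g(4) = mex{0} = 1
g(5) = mex{0} = 1
g(6) = mex{0} = 1
g(7) = mex{0} = 1
g(8) = mex{0,1} = 2
So g(8) = 2.
Grundy values for heap B (subtraction set {2, 5, 7}):
g(0) = mex{} = 0
g(1) = mex{} = 0
g(2) = mex{0} = 1
g(3) = mex{0} = 1
g(4) = mex{1} = 0
g(5) = mex{0,1} = 2
g(6) = mex{0} = 1
g(7) = mex{0,1,2} = 3
g(8) = mex{0,1} = 2
g(9) = mex{0,1,3} = 2
g(10) = mex{1,2} = 0
g(11) = mex{0,1,2} = 3
g(12) = mex{0,2,3} = 1
g(13) = mex{1,2,3} = 0
g(14) = mex{1,2,3} = 0
So g(14) = 0.
Heap C is a plain Nim heap of size 5, so its Grundy value is 5.
By the Sprague-Grundy theorem, the Grundy value of a sum of independent games is the XOR of the component values.
Combined value = 2 ⊕ 0 ⊕ 5 = 7.

7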